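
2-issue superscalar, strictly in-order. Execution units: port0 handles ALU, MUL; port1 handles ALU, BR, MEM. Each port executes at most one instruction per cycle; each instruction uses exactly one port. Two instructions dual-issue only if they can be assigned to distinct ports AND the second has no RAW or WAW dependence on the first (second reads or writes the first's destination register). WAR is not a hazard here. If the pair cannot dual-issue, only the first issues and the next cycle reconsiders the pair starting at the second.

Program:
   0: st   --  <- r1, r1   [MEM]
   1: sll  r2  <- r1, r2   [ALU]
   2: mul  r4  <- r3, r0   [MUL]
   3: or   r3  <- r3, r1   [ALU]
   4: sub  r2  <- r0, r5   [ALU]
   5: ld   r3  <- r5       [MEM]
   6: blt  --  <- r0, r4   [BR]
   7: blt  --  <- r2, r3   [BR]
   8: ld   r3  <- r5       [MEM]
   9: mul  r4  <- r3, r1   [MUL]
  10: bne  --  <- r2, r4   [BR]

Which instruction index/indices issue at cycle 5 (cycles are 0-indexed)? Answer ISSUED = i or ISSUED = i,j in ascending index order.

ISSUED = 8

[0] i0+i1  st.MEM;sll.ALU  -- 2-wide
[1] i2+i3  mul.MUL;or.ALU  -- 2-wide
[2] i4+i5  sub.ALU;ld.MEM  -- 2-wide
[3] i6  blt.BR  -- no-port BR/BR
[4] i7  blt.BR  -- no-port BR/MEM
[5] i8  ld.MEM  -- RAW r3
[6] i9  mul.MUL  -- RAW r4
[7] i10  bne.BR  -- tail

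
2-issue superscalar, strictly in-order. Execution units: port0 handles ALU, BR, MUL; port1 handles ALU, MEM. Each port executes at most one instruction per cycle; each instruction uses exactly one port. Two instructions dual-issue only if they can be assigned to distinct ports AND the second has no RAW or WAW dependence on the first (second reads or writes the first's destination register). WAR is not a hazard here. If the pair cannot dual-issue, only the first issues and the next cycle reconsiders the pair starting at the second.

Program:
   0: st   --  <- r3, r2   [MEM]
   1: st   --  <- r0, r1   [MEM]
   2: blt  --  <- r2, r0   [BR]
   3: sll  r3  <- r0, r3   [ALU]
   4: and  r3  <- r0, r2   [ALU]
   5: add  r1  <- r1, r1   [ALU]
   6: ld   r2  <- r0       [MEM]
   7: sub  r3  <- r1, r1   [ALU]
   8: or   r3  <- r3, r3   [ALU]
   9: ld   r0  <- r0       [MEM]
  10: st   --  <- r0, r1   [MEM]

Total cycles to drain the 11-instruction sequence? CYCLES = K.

[0] i0  st.MEM  -- no-port MEM/MEM
[1] i1/i2  st.MEM;blt.BR  -- 2-wide
[2] i3  sll.ALU  -- WAW r3
[3] i4/i5  and.ALU;add.ALU  -- 2-wide
[4] i6/i7  ld.MEM;sub.ALU  -- 2-wide
[5] i8/i9  or.ALU;ld.MEM  -- 2-wide
[6] i10  st.MEM  -- tail

CYCLES = 7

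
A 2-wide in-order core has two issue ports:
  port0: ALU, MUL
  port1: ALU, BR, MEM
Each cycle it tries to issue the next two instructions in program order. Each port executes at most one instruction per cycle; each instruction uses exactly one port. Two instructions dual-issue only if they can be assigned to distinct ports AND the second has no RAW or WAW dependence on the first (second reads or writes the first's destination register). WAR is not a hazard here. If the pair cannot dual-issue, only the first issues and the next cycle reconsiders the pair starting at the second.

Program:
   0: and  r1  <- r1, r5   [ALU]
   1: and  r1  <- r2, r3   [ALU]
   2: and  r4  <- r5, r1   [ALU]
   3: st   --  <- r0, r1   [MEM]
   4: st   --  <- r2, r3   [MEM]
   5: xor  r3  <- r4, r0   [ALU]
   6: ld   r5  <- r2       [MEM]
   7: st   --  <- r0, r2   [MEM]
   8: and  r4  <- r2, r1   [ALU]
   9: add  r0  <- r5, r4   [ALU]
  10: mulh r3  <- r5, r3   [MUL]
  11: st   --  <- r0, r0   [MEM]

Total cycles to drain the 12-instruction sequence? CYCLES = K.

c0: i0 and  WAW r1
c1: i1 and  RAW r1
c2: i2,i3 and+st  dual
c3: i4,i5 st+xor  dual
c4: i6 ld  no-port MEM/MEM
c5: i7,i8 st+and  dual
c6: i9,i10 add+mulh  dual
c7: i11 st  tail

CYCLES = 8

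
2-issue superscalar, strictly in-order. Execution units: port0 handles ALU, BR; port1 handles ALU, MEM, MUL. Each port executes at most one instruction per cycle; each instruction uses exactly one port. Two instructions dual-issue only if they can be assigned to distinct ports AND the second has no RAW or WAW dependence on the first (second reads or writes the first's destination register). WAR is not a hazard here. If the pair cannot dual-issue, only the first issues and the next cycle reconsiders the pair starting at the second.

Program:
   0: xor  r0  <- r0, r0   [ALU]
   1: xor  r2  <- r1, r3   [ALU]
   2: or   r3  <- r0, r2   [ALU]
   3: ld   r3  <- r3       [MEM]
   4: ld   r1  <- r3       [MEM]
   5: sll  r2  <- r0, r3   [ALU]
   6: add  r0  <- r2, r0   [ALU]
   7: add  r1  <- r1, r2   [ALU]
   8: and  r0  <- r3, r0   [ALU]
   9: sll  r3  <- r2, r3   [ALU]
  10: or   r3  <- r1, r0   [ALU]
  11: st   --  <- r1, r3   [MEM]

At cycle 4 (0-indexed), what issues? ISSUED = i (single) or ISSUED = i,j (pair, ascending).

ISSUED = 6,7

c0: i0/i1 xor.ALU;xor.ALU  pair
c1: i2 or.ALU  RAW+WAW r3
c2: i3 ld.MEM  no-port MEM/MEM
c3: i4/i5 ld.MEM;sll.ALU  pair
c4: i6/i7 add.ALU;add.ALU  pair
c5: i8/i9 and.ALU;sll.ALU  pair
c6: i10 or.ALU  RAW r3
c7: i11 st.MEM  tail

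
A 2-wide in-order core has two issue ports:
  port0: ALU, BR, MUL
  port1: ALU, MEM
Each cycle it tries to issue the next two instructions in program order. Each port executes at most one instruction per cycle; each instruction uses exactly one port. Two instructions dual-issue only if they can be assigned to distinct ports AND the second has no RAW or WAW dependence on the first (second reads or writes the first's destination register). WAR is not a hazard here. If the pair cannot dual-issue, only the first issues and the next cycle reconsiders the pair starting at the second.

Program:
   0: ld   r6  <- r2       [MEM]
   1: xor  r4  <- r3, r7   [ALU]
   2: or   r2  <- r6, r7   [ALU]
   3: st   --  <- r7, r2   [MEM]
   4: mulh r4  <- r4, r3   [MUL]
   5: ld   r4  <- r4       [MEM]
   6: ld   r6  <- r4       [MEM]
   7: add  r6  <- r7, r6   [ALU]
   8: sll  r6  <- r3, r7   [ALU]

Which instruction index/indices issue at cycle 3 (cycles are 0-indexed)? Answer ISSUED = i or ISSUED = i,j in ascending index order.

t=0 i0&i1:ld.MEM xor.ALU ; dual
t=1 i2:or.ALU ; RAW r2
t=2 i3&i4:st.MEM mulh.MUL ; dual
t=3 i5:ld.MEM ; no-port MEM/MEM
t=4 i6:ld.MEM ; RAW+WAW r6
t=5 i7:add.ALU ; WAW r6
t=6 i8:sll.ALU ; tail

ISSUED = 5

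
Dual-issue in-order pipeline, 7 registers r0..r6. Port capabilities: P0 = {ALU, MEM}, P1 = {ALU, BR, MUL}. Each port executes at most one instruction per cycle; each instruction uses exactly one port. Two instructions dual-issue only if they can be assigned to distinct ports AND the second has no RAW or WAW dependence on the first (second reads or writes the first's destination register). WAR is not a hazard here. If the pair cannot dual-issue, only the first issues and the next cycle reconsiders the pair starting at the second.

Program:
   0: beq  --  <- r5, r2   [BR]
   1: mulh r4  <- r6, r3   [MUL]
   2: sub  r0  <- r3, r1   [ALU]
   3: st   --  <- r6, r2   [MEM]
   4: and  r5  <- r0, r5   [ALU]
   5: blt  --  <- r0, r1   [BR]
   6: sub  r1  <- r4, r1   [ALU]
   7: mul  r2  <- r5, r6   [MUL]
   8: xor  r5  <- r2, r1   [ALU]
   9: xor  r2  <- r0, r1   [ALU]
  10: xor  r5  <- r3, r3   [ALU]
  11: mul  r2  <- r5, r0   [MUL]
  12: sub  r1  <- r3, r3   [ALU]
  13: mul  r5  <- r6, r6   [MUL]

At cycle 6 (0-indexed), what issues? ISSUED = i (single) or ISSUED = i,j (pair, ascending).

  cy0 -> i0 (beq) no-port BR/MUL
  cy1 -> i1/i2 (mulh sub) 2-wide
  cy2 -> i3/i4 (st and) 2-wide
  cy3 -> i5/i6 (blt sub) 2-wide
  cy4 -> i7 (mul) RAW r2
  cy5 -> i8/i9 (xor xor) 2-wide
  cy6 -> i10 (xor) RAW r5
  cy7 -> i11/i12 (mul sub) 2-wide
  cy8 -> i13 (mul) tail

ISSUED = 10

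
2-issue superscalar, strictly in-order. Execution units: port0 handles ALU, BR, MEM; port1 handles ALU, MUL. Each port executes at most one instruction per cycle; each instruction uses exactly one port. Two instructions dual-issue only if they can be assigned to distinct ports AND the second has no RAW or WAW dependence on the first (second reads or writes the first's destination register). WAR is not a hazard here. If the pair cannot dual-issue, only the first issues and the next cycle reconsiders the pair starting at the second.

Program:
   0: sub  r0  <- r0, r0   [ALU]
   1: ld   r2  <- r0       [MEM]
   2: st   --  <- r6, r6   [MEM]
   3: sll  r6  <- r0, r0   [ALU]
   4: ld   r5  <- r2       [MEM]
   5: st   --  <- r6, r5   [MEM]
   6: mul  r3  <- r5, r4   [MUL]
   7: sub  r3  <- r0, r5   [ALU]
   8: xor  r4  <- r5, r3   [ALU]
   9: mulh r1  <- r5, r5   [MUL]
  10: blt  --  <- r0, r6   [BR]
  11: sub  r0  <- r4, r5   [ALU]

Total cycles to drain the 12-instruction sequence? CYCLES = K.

CYCLES = 8

#0 head=0: sub i0 RAW r0
#1 head=1: ld i1 no-port MEM/MEM
#2 head=2: st sll i2&i3 dual
#3 head=4: ld i4 no-port MEM/MEM
#4 head=5: st mul i5&i6 dual
#5 head=7: sub i7 RAW r3
#6 head=8: xor mulh i8&i9 dual
#7 head=10: blt sub i10&i11 dual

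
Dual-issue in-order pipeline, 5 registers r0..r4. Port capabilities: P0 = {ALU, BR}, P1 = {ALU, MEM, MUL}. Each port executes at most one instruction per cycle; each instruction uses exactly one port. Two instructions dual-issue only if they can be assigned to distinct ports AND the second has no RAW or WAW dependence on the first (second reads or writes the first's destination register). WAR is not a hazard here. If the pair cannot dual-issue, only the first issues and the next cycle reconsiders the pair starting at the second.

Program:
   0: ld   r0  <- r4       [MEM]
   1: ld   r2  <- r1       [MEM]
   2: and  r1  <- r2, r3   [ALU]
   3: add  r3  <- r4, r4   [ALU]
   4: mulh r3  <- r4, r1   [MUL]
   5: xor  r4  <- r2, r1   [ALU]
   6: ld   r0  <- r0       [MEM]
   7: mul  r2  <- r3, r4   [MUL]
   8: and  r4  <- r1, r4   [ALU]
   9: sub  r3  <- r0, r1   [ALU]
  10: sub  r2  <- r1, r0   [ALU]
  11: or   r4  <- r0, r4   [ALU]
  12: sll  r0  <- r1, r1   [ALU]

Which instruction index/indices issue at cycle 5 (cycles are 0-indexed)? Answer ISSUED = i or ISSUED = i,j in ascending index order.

ISSUED = 7,8

c0: i0 ld  no-port MEM/MEM
c1: i1 ld  RAW r2
c2: i2+i3 and;add  dual
c3: i4+i5 mulh;xor  dual
c4: i6 ld  no-port MEM/MUL
c5: i7+i8 mul;and  dual
c6: i9+i10 sub;sub  dual
c7: i11+i12 or;sll  dual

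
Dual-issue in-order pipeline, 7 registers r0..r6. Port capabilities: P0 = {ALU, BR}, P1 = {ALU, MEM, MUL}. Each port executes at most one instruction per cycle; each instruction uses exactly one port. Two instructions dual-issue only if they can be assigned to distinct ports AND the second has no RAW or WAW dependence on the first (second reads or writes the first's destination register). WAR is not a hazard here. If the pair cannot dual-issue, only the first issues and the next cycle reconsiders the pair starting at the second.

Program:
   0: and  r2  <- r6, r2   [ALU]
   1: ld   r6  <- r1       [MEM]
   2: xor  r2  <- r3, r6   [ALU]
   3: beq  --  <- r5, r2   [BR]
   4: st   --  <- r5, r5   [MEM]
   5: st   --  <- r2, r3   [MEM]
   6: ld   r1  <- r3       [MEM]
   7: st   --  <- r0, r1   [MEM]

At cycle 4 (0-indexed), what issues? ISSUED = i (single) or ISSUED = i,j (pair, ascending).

ISSUED = 6

[0] i0&i1  and.ALU+ld.MEM  -- pair
[1] i2  xor.ALU  -- RAW r2
[2] i3&i4  beq.BR+st.MEM  -- pair
[3] i5  st.MEM  -- no-port MEM/MEM
[4] i6  ld.MEM  -- no-port MEM/MEM
[5] i7  st.MEM  -- tail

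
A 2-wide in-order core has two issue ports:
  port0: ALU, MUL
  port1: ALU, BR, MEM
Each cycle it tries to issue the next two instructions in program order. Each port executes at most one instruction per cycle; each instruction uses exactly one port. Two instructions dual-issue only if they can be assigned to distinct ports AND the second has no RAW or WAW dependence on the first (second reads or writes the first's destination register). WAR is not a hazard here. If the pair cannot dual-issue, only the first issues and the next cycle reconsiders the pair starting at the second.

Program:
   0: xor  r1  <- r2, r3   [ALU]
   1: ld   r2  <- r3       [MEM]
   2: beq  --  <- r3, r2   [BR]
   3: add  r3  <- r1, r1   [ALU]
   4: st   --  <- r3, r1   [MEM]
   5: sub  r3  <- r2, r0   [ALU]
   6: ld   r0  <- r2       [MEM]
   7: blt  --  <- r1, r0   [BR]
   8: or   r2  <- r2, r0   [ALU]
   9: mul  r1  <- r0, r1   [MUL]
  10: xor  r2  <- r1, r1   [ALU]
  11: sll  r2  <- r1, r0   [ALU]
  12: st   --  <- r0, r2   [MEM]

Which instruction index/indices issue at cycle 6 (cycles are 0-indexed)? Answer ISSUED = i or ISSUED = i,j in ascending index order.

#0 head=0: xor.ALU+ld.MEM i0&i1 dual
#1 head=2: beq.BR+add.ALU i2&i3 dual
#2 head=4: st.MEM+sub.ALU i4&i5 dual
#3 head=6: ld.MEM i6 no-port MEM/BR
#4 head=7: blt.BR+or.ALU i7&i8 dual
#5 head=9: mul.MUL i9 RAW r1
#6 head=10: xor.ALU i10 WAW r2
#7 head=11: sll.ALU i11 RAW r2
#8 head=12: st.MEM i12 tail

ISSUED = 10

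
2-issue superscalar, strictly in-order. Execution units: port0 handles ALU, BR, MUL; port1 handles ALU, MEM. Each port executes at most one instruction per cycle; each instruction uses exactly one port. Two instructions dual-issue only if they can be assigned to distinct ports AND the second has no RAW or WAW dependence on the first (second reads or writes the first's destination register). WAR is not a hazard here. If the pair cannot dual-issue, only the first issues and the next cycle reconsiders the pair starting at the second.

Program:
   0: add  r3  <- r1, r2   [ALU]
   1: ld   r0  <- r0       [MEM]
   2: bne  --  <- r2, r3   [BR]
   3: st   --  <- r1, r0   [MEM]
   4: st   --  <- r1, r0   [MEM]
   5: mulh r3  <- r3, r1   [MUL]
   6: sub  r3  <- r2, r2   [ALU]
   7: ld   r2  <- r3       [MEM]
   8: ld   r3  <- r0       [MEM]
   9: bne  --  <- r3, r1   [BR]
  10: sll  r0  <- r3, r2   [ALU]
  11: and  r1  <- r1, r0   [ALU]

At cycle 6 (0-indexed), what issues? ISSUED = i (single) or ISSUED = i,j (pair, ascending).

#0 head=0: add.ALU;ld.MEM i0,i1 2-wide
#1 head=2: bne.BR;st.MEM i2,i3 2-wide
#2 head=4: st.MEM;mulh.MUL i4,i5 2-wide
#3 head=6: sub.ALU i6 RAW r3
#4 head=7: ld.MEM i7 no-port MEM/MEM
#5 head=8: ld.MEM i8 RAW r3
#6 head=9: bne.BR;sll.ALU i9,i10 2-wide
#7 head=11: and.ALU i11 tail

ISSUED = 9,10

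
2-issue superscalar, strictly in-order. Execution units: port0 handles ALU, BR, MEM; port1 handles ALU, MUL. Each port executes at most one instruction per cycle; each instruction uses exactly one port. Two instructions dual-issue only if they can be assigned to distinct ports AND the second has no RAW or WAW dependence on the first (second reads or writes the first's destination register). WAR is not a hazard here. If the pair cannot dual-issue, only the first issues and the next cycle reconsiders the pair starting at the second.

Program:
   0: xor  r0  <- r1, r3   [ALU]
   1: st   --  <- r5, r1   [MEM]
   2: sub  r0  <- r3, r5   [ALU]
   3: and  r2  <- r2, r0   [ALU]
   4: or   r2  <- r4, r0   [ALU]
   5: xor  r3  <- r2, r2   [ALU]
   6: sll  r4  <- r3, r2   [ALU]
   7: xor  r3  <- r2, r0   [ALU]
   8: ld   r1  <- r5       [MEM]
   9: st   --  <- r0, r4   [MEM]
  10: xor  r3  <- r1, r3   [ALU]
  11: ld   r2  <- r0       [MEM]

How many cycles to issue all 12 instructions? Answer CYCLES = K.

0. xor st @i0+i1  | pair
1. sub @i2  | RAW r0
2. and @i3  | WAW r2
3. or @i4  | RAW r2
4. xor @i5  | RAW r3
5. sll xor @i6+i7  | pair
6. ld @i8  | no-port MEM/MEM
7. st xor @i9+i10  | pair
8. ld @i11  | tail

CYCLES = 9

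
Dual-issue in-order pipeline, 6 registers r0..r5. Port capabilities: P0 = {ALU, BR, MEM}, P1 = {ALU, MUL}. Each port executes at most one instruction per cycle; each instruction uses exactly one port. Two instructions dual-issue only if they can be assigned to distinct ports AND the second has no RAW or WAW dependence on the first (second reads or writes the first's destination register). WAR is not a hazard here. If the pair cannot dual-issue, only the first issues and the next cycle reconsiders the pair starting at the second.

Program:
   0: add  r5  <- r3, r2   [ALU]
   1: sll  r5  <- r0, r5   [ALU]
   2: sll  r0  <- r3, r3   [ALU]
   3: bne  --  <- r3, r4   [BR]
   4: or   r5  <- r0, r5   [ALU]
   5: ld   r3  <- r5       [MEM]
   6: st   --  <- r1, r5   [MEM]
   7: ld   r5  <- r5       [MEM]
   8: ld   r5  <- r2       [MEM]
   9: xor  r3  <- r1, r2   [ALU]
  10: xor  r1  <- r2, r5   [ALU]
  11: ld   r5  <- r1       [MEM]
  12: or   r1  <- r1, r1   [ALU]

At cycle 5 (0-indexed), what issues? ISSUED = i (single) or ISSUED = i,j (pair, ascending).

0. add @i0  | RAW+WAW r5
1. sll+sll @i1&i2  | dual
2. bne+or @i3&i4  | dual
3. ld @i5  | no-port MEM/MEM
4. st @i6  | no-port MEM/MEM
5. ld @i7  | no-port MEM/MEM
6. ld+xor @i8&i9  | dual
7. xor @i10  | RAW r1
8. ld+or @i11&i12  | dual

ISSUED = 7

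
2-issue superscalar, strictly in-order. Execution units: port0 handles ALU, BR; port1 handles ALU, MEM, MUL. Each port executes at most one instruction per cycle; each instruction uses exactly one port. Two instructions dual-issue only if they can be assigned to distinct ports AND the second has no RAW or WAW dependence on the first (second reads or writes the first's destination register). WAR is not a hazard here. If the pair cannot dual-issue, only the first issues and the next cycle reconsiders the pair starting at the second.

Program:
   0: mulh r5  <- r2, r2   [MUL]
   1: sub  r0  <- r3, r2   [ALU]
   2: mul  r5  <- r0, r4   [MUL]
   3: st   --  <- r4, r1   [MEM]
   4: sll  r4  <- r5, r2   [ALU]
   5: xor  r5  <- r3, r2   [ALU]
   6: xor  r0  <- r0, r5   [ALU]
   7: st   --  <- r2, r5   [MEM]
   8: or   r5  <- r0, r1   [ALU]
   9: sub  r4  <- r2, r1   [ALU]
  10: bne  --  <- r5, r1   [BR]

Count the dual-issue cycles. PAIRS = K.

[0] i0+i1  mulh/sub  -- pair
[1] i2  mul  -- no-port MUL/MEM
[2] i3+i4  st/sll  -- pair
[3] i5  xor  -- RAW r5
[4] i6+i7  xor/st  -- pair
[5] i8+i9  or/sub  -- pair
[6] i10  bne  -- tail

PAIRS = 4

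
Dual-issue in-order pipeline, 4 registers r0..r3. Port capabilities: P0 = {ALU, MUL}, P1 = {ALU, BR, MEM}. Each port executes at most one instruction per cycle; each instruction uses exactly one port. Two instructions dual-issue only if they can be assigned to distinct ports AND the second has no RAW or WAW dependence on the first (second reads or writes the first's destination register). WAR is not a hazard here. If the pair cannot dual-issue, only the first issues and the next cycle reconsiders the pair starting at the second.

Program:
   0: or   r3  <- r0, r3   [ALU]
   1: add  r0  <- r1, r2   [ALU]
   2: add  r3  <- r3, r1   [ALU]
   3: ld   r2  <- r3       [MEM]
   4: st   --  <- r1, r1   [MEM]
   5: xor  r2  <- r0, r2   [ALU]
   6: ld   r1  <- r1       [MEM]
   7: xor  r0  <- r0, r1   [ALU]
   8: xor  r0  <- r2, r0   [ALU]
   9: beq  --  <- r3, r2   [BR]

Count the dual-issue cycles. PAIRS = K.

t=0 i0&i1:or.ALU;add.ALU ; dual
t=1 i2:add.ALU ; RAW r3
t=2 i3:ld.MEM ; no-port MEM/MEM
t=3 i4&i5:st.MEM;xor.ALU ; dual
t=4 i6:ld.MEM ; RAW r1
t=5 i7:xor.ALU ; RAW+WAW r0
t=6 i8&i9:xor.ALU;beq.BR ; dual

PAIRS = 3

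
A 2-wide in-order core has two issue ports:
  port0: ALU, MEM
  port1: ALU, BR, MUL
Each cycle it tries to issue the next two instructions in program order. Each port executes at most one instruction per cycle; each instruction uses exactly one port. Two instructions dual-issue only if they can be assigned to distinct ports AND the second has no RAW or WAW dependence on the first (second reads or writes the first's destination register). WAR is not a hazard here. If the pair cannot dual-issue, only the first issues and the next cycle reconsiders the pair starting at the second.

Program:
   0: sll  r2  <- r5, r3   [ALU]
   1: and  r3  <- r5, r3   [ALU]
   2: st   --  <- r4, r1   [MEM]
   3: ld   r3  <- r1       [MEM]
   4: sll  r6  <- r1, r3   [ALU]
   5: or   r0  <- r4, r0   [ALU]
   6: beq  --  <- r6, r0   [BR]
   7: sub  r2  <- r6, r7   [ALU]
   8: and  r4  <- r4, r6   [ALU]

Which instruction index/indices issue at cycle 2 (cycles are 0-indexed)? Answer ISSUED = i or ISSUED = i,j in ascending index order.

ISSUED = 3

[0] i0/i1  sll/and  -- 2-wide
[1] i2  st  -- no-port MEM/MEM
[2] i3  ld  -- RAW r3
[3] i4/i5  sll/or  -- 2-wide
[4] i6/i7  beq/sub  -- 2-wide
[5] i8  and  -- tail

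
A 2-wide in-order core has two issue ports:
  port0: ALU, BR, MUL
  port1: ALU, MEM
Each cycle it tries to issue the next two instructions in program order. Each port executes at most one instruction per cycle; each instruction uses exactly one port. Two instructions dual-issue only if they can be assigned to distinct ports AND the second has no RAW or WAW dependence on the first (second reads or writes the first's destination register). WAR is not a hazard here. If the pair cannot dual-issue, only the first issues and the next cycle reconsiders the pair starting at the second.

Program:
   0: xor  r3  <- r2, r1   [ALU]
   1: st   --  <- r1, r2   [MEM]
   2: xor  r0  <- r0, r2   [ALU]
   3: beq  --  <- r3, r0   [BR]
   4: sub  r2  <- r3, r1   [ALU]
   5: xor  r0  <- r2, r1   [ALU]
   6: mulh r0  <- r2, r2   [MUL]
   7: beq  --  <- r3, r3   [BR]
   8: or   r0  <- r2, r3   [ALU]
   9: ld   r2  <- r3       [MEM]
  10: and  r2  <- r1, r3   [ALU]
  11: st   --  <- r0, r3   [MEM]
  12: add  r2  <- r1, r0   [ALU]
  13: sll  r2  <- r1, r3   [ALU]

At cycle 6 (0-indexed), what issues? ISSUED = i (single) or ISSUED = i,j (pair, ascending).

#0 head=0: xor.ALU/st.MEM i0+i1 dual
#1 head=2: xor.ALU i2 RAW r0
#2 head=3: beq.BR/sub.ALU i3+i4 dual
#3 head=5: xor.ALU i5 WAW r0
#4 head=6: mulh.MUL i6 no-port MUL/BR
#5 head=7: beq.BR/or.ALU i7+i8 dual
#6 head=9: ld.MEM i9 WAW r2
#7 head=10: and.ALU/st.MEM i10+i11 dual
#8 head=12: add.ALU i12 WAW r2
#9 head=13: sll.ALU i13 tail

ISSUED = 9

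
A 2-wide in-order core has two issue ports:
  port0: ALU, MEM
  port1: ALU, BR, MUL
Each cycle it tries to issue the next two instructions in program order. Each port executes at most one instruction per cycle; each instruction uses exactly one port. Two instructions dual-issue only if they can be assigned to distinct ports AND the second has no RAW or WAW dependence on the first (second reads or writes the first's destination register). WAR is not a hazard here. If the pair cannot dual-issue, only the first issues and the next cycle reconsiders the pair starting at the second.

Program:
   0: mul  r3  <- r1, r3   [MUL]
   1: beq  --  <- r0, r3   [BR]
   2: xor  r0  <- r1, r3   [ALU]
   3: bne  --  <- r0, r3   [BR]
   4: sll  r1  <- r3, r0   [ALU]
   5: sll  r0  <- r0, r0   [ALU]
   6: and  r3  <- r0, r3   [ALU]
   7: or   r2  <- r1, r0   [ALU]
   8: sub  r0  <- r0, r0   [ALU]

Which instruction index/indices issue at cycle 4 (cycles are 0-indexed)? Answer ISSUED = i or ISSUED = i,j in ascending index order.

ISSUED = 6,7

c0: i0 mul  no-port MUL/BR
c1: i1&i2 beq/xor  dual
c2: i3&i4 bne/sll  dual
c3: i5 sll  RAW r0
c4: i6&i7 and/or  dual
c5: i8 sub  tail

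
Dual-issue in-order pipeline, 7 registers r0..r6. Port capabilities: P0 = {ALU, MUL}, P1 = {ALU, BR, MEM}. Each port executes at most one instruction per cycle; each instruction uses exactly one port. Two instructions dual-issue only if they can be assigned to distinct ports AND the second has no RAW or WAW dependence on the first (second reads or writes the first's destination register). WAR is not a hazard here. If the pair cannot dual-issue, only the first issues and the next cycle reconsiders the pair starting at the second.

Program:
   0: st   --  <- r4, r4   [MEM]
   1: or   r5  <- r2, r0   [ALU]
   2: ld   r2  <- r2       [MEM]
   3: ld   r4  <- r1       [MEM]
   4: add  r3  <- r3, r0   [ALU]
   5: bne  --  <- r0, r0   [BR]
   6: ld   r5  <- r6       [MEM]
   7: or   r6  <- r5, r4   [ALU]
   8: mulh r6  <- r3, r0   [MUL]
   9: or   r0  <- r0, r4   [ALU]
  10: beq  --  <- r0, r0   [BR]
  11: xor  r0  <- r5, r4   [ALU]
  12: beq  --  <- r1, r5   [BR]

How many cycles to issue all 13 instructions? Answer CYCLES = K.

t=0 i0+i1:st.MEM/or.ALU ; pair
t=1 i2:ld.MEM ; no-port MEM/MEM
t=2 i3+i4:ld.MEM/add.ALU ; pair
t=3 i5:bne.BR ; no-port BR/MEM
t=4 i6:ld.MEM ; RAW r5
t=5 i7:or.ALU ; WAW r6
t=6 i8+i9:mulh.MUL/or.ALU ; pair
t=7 i10+i11:beq.BR/xor.ALU ; pair
t=8 i12:beq.BR ; tail

CYCLES = 9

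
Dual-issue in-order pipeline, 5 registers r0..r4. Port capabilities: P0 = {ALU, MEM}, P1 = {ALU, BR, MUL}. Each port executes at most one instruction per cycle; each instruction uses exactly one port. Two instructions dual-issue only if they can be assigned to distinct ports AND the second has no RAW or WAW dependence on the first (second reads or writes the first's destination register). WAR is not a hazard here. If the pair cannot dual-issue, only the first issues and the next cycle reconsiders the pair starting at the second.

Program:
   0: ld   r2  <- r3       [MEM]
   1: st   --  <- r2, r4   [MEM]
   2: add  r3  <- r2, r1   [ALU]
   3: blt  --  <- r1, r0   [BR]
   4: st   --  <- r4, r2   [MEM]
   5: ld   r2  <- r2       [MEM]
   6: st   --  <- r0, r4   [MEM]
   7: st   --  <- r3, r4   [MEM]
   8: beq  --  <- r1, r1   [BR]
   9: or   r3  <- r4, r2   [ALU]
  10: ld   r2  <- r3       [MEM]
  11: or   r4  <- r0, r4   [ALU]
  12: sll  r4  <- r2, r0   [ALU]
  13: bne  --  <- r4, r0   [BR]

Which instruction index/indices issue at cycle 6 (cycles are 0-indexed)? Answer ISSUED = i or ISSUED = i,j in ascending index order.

t=0 i0:ld.MEM ; no-port MEM/MEM
t=1 i1,i2:st.MEM+add.ALU ; dual
t=2 i3,i4:blt.BR+st.MEM ; dual
t=3 i5:ld.MEM ; no-port MEM/MEM
t=4 i6:st.MEM ; no-port MEM/MEM
t=5 i7,i8:st.MEM+beq.BR ; dual
t=6 i9:or.ALU ; RAW r3
t=7 i10,i11:ld.MEM+or.ALU ; dual
t=8 i12:sll.ALU ; RAW r4
t=9 i13:bne.BR ; tail

ISSUED = 9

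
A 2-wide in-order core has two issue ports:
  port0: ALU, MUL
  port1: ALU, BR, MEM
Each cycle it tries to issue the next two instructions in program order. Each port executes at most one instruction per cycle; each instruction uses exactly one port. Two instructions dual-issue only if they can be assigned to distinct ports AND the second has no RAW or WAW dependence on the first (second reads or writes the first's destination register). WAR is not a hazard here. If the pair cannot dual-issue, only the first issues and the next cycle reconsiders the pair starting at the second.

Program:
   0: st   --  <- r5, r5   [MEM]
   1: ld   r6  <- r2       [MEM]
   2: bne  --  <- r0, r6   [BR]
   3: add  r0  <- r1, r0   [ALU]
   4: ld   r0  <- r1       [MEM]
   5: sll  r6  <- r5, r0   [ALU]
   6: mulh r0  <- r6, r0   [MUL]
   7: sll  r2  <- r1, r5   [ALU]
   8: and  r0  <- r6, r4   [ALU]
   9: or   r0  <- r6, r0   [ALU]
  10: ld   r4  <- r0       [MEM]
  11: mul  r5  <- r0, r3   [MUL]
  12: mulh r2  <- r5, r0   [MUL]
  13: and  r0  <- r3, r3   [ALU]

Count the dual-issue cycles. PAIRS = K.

c0: i0 st  no-port MEM/MEM
c1: i1 ld  no-port MEM/BR
c2: i2/i3 bne+add  dual
c3: i4 ld  RAW r0
c4: i5 sll  RAW r6
c5: i6/i7 mulh+sll  dual
c6: i8 and  RAW+WAW r0
c7: i9 or  RAW r0
c8: i10/i11 ld+mul  dual
c9: i12/i13 mulh+and  dual

PAIRS = 4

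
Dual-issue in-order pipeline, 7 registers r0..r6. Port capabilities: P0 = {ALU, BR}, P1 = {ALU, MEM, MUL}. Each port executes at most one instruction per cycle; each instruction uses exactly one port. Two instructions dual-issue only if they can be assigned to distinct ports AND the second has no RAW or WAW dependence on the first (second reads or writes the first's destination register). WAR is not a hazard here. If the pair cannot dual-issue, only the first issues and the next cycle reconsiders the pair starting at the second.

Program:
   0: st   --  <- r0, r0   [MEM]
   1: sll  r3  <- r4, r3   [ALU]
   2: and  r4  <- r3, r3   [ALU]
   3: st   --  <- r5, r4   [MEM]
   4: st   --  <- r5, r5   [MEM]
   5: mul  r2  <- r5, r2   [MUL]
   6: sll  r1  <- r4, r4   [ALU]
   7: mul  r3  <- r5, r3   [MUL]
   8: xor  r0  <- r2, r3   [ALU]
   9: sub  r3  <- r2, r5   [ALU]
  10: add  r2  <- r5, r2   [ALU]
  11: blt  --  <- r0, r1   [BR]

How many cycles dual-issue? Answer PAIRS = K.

PAIRS = 4

[0] i0&i1  st+sll  -- dual
[1] i2  and  -- RAW r4
[2] i3  st  -- no-port MEM/MEM
[3] i4  st  -- no-port MEM/MUL
[4] i5&i6  mul+sll  -- dual
[5] i7  mul  -- RAW r3
[6] i8&i9  xor+sub  -- dual
[7] i10&i11  add+blt  -- dual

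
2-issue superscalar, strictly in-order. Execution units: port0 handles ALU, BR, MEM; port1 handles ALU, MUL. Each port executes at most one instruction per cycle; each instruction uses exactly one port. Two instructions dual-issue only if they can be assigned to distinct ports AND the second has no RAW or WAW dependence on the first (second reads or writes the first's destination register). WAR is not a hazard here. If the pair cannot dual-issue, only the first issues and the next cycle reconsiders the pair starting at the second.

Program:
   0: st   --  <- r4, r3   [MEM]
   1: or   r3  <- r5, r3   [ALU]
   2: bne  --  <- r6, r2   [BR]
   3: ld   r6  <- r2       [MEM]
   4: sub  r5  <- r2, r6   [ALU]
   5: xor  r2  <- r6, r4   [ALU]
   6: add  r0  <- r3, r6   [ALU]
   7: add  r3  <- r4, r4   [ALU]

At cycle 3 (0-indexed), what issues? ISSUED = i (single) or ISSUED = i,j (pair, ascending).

ISSUED = 4,5

c0: i0,i1 st.MEM;or.ALU  pair
c1: i2 bne.BR  no-port BR/MEM
c2: i3 ld.MEM  RAW r6
c3: i4,i5 sub.ALU;xor.ALU  pair
c4: i6,i7 add.ALU;add.ALU  pair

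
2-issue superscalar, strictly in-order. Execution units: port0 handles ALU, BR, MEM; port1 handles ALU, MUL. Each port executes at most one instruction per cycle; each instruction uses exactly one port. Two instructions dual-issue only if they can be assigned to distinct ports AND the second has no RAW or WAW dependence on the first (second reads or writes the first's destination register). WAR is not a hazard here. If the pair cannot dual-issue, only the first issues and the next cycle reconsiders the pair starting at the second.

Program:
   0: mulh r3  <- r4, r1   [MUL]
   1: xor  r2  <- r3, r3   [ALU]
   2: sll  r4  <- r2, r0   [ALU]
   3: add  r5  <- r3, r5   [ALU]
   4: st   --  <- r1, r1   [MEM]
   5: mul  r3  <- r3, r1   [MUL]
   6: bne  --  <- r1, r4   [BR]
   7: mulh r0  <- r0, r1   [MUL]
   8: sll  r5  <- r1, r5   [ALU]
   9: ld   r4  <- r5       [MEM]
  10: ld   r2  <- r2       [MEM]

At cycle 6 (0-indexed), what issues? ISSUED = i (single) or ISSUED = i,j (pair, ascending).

ISSUED = 9

c0: i0 mulh  RAW r3
c1: i1 xor  RAW r2
c2: i2&i3 sll add  2-wide
c3: i4&i5 st mul  2-wide
c4: i6&i7 bne mulh  2-wide
c5: i8 sll  RAW r5
c6: i9 ld  no-port MEM/MEM
c7: i10 ld  tail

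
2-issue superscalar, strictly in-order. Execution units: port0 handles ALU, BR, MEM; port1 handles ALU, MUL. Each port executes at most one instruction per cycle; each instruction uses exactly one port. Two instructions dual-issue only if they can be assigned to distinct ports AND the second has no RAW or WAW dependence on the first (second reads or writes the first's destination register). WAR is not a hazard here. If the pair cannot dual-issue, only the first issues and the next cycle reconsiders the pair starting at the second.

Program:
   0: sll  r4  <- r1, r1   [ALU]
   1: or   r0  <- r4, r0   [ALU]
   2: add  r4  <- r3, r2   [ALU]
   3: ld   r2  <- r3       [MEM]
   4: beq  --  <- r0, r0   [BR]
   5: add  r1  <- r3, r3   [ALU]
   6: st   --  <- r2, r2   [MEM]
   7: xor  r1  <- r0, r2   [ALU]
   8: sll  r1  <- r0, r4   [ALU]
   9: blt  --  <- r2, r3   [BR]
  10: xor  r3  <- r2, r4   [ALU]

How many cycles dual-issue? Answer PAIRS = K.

PAIRS = 4

#0 head=0: sll.ALU i0 RAW r4
#1 head=1: or.ALU;add.ALU i1/i2 2-wide
#2 head=3: ld.MEM i3 no-port MEM/BR
#3 head=4: beq.BR;add.ALU i4/i5 2-wide
#4 head=6: st.MEM;xor.ALU i6/i7 2-wide
#5 head=8: sll.ALU;blt.BR i8/i9 2-wide
#6 head=10: xor.ALU i10 tail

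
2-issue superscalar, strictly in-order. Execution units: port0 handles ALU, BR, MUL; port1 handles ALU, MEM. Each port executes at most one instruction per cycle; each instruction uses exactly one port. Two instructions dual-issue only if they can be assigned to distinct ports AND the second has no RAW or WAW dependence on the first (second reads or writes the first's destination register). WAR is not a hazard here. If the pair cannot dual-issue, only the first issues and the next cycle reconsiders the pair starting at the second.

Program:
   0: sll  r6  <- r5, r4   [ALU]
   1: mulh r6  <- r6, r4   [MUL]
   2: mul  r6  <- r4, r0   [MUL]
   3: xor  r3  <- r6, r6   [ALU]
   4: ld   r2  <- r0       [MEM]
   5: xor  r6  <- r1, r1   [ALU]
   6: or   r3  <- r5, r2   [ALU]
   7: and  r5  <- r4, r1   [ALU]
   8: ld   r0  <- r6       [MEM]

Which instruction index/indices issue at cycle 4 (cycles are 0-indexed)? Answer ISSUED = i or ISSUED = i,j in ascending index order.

#0 head=0: sll i0 RAW+WAW r6
#1 head=1: mulh i1 no-port MUL/MUL
#2 head=2: mul i2 RAW r6
#3 head=3: xor ld i3+i4 2-wide
#4 head=5: xor or i5+i6 2-wide
#5 head=7: and ld i7+i8 2-wide

ISSUED = 5,6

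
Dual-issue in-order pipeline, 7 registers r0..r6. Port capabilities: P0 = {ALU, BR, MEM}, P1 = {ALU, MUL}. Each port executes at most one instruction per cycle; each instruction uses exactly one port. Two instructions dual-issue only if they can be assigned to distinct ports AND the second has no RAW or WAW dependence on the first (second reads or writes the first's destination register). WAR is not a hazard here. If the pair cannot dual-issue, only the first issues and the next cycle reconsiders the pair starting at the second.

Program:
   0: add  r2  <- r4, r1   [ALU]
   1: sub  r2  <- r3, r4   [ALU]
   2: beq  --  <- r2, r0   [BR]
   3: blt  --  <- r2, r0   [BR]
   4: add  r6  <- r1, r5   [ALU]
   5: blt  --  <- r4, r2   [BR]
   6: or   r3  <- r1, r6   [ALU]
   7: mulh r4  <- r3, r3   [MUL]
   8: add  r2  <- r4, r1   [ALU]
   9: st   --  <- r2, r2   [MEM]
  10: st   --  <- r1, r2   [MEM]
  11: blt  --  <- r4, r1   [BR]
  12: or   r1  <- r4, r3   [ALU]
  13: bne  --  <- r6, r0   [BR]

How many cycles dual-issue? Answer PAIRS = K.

  cy0 -> i0 (add.ALU) WAW r2
  cy1 -> i1 (sub.ALU) RAW r2
  cy2 -> i2 (beq.BR) no-port BR/BR
  cy3 -> i3,i4 (blt.BR/add.ALU) 2-wide
  cy4 -> i5,i6 (blt.BR/or.ALU) 2-wide
  cy5 -> i7 (mulh.MUL) RAW r4
  cy6 -> i8 (add.ALU) RAW r2
  cy7 -> i9 (st.MEM) no-port MEM/MEM
  cy8 -> i10 (st.MEM) no-port MEM/BR
  cy9 -> i11,i12 (blt.BR/or.ALU) 2-wide
  cy10 -> i13 (bne.BR) tail

PAIRS = 3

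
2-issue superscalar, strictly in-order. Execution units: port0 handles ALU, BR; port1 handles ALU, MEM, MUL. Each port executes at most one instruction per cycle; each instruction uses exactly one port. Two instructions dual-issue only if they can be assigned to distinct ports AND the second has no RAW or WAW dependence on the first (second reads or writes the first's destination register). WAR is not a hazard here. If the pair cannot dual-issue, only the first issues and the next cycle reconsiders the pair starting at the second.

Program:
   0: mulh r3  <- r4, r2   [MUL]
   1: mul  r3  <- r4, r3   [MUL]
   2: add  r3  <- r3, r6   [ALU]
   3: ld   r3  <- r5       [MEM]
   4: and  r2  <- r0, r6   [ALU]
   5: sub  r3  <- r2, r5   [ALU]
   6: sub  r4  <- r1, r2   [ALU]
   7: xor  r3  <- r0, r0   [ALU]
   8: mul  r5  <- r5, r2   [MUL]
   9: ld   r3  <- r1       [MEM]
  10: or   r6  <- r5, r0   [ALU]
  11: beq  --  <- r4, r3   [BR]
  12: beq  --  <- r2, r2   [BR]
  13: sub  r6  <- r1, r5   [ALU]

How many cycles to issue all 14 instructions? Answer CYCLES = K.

CYCLES = 9

  cy0 -> i0 (mulh.MUL) no-port MUL/MUL
  cy1 -> i1 (mul.MUL) RAW+WAW r3
  cy2 -> i2 (add.ALU) WAW r3
  cy3 -> i3/i4 (ld.MEM and.ALU) dual
  cy4 -> i5/i6 (sub.ALU sub.ALU) dual
  cy5 -> i7/i8 (xor.ALU mul.MUL) dual
  cy6 -> i9/i10 (ld.MEM or.ALU) dual
  cy7 -> i11 (beq.BR) no-port BR/BR
  cy8 -> i12/i13 (beq.BR sub.ALU) dual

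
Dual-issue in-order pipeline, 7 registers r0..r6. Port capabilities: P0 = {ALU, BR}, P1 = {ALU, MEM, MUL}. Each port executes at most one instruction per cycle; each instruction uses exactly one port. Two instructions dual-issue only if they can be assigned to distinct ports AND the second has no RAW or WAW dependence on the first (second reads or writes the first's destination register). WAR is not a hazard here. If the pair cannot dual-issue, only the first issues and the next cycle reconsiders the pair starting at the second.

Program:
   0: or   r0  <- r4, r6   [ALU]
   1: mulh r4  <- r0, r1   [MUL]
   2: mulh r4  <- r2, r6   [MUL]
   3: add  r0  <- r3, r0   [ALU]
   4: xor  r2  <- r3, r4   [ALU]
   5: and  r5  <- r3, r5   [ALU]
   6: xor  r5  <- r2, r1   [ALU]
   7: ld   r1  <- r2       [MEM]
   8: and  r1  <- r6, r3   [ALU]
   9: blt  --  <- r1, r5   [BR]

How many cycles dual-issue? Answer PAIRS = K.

[0] i0  or  -- RAW r0
[1] i1  mulh  -- no-port MUL/MUL
[2] i2&i3  mulh/add  -- dual
[3] i4&i5  xor/and  -- dual
[4] i6&i7  xor/ld  -- dual
[5] i8  and  -- RAW r1
[6] i9  blt  -- tail

PAIRS = 3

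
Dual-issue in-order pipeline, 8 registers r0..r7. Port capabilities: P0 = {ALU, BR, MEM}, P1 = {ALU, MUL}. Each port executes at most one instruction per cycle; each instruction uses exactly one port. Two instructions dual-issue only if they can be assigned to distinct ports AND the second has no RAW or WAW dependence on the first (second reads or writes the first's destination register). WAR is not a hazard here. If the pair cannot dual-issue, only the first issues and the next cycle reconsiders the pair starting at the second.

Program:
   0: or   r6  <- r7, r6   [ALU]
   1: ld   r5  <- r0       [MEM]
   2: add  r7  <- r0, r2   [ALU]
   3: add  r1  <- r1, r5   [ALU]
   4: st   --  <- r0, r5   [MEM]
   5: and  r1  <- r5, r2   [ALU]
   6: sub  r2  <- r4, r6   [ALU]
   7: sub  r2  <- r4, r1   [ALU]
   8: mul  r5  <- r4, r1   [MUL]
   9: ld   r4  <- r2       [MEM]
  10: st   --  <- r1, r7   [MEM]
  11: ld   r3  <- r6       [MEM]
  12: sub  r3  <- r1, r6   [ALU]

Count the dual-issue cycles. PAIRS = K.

PAIRS = 4

t=0 i0&i1:or.ALU;ld.MEM ; pair
t=1 i2&i3:add.ALU;add.ALU ; pair
t=2 i4&i5:st.MEM;and.ALU ; pair
t=3 i6:sub.ALU ; WAW r2
t=4 i7&i8:sub.ALU;mul.MUL ; pair
t=5 i9:ld.MEM ; no-port MEM/MEM
t=6 i10:st.MEM ; no-port MEM/MEM
t=7 i11:ld.MEM ; WAW r3
t=8 i12:sub.ALU ; tail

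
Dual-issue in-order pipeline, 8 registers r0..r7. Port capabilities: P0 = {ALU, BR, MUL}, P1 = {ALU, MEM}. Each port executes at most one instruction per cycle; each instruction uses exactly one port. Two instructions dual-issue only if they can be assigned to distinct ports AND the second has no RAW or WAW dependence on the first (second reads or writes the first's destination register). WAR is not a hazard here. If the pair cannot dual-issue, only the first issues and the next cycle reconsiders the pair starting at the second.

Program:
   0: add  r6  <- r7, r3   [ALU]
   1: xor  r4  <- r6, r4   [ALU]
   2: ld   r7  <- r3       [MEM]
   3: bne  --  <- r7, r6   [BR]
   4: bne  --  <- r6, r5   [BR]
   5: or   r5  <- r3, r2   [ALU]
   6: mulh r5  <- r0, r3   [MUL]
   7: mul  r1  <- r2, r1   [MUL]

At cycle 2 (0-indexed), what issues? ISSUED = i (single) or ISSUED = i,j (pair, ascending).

ISSUED = 3

  cy0 -> i0 (add) RAW r6
  cy1 -> i1,i2 (xor+ld) dual
  cy2 -> i3 (bne) no-port BR/BR
  cy3 -> i4,i5 (bne+or) dual
  cy4 -> i6 (mulh) no-port MUL/MUL
  cy5 -> i7 (mul) tail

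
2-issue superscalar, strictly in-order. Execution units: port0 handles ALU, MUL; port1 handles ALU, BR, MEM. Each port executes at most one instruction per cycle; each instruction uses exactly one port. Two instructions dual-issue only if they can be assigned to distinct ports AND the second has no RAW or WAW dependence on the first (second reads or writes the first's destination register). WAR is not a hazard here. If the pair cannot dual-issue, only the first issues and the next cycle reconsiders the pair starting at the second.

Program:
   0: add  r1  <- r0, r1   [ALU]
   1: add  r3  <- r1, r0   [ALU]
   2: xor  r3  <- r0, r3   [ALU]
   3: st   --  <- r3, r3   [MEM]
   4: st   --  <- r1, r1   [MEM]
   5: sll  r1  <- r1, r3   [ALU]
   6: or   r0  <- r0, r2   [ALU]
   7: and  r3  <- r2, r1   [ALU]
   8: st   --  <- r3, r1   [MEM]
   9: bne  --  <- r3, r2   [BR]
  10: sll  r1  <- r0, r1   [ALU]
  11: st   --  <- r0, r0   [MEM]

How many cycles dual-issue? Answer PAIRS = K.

[0] i0  add  -- RAW r1
[1] i1  add  -- RAW+WAW r3
[2] i2  xor  -- RAW r3
[3] i3  st  -- no-port MEM/MEM
[4] i4,i5  st+sll  -- dual
[5] i6,i7  or+and  -- dual
[6] i8  st  -- no-port MEM/BR
[7] i9,i10  bne+sll  -- dual
[8] i11  st  -- tail

PAIRS = 3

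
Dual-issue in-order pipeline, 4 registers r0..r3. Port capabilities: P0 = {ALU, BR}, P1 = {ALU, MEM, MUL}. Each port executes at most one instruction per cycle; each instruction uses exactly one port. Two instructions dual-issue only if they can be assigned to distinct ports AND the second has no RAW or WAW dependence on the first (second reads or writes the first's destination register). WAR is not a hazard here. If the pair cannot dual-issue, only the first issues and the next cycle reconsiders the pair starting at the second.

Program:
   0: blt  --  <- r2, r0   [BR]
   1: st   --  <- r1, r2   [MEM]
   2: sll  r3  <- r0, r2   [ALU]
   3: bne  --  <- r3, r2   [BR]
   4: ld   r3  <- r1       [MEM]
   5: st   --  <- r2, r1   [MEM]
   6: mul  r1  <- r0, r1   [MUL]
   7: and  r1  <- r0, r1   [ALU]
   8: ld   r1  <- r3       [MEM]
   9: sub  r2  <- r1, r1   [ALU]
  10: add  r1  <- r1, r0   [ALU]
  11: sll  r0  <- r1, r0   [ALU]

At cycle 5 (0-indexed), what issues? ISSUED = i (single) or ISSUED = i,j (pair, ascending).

#0 head=0: blt.BR+st.MEM i0,i1 dual
#1 head=2: sll.ALU i2 RAW r3
#2 head=3: bne.BR+ld.MEM i3,i4 dual
#3 head=5: st.MEM i5 no-port MEM/MUL
#4 head=6: mul.MUL i6 RAW+WAW r1
#5 head=7: and.ALU i7 WAW r1
#6 head=8: ld.MEM i8 RAW r1
#7 head=9: sub.ALU+add.ALU i9,i10 dual
#8 head=11: sll.ALU i11 tail

ISSUED = 7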